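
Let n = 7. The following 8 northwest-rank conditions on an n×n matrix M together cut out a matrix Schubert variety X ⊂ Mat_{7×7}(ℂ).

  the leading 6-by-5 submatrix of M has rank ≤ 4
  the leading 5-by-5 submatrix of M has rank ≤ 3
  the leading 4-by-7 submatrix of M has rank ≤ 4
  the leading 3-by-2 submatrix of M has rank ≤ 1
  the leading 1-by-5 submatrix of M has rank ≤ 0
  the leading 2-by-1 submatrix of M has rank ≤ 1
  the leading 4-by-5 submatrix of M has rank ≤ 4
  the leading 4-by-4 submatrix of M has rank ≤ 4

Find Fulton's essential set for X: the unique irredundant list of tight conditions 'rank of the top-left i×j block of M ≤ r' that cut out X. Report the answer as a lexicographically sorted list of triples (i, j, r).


Reconstructing r_w from the 8 given conditions:

  0  0  0  0  0  1  1
  1  1  1  1  1  2  2
  1  1  2  2  2  3  3
  1  2  3  3  3  4  4
  1  2  3  3  3  4  5
  1  2  3  4  4  5  6
  1  2  3  4  5  6  7

the unique w with this rank table is (6, 1, 3, 2, 7, 4, 5).

|D(w)|=8, |Ess(w)|=3:

[(1, 5, 0), (3, 2, 1), (5, 5, 3)]


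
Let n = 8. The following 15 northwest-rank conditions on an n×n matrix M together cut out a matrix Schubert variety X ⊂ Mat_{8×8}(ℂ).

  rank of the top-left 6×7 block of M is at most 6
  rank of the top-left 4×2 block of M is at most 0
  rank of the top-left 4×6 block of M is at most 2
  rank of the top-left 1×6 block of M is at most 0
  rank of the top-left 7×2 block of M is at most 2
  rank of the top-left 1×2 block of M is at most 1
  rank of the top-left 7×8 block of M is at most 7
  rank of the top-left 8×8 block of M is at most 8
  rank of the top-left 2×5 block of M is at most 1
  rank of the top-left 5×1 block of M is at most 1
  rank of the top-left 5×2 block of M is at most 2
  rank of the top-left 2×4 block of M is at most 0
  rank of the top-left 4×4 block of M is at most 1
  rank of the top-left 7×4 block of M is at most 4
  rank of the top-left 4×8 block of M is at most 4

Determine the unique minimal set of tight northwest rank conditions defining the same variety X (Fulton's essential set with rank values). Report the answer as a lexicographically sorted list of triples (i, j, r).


The tightest implied rank at each (i,j), from the 15 conditions:

  row 1: 0 0 0 0 0 0 1 1
  row 2: 0 0 0 0 1 1 2 2
  row 3: 0 0 1 1 2 2 3 3
  row 4: 0 0 1 1 2 2 3 4
  row 5: 1 1 2 2 3 3 4 5
  row 6: 1 2 3 3 4 4 5 6
  row 7: 1 2 3 4 5 5 6 7
  row 8: 1 2 3 4 5 6 7 8

hence w(1..8) = (7, 5, 3, 8, 1, 2, 4, 6).

5 SE-corners of the 16-cell Rothe diagram give Ess(w):

[(1, 6, 0), (2, 4, 0), (4, 2, 0), (4, 4, 1), (4, 6, 2)]


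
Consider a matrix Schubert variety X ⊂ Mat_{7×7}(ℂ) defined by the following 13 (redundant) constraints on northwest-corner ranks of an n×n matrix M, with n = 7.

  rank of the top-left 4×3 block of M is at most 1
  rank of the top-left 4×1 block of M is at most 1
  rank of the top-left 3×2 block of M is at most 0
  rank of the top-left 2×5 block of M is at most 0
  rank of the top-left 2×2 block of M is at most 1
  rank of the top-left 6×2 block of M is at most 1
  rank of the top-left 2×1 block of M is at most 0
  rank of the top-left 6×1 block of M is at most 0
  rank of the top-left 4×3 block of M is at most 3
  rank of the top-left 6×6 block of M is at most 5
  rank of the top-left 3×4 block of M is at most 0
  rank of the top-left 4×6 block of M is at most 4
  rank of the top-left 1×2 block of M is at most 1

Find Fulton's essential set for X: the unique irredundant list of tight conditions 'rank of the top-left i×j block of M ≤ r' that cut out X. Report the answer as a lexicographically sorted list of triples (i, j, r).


Propagating the 13 rank bounds to every northwest block:

  row 1: 0 0 0 0 0 1 1
  row 2: 0 0 0 0 0 1 2
  row 3: 0 0 0 0 1 2 3
  row 4: 0 1 1 1 2 3 4
  row 5: 0 1 2 2 3 4 5
  row 6: 0 1 2 3 4 5 6
  row 7: 1 2 3 4 5 6 7

the unique w with this rank table is (6, 7, 5, 2, 3, 4, 1).

|D(w)|=17, |Ess(w)|=3:

[(2, 5, 0), (3, 4, 0), (6, 1, 0)]


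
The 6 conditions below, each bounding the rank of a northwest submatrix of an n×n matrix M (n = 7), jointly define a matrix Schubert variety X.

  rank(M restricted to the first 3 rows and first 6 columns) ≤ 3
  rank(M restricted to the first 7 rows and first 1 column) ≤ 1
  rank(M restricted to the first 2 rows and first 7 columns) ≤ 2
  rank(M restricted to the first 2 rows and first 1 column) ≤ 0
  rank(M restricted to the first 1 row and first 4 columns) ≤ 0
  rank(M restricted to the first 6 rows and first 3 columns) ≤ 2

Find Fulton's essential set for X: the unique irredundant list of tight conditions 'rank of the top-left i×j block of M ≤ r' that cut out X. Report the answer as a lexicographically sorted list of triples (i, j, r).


The tightest implied rank at each (i,j), from the 6 conditions:

  R[1]: 0  0  0  0  1  1  1
  R[2]: 0  1  1  1  2  2  2
  R[3]: 1  2  2  2  3  3  3
  R[4]: 1  2  2  3  4  4  4
  R[5]: 1  2  2  3  4  5  5
  R[6]: 1  2  2  3  4  5  6
  R[7]: 1  2  3  4  5  6  7

the unique w with this rank table is (5, 2, 1, 4, 6, 7, 3).

Fulton essential set (3 of the 8 Rothe cells):

[(1, 4, 0), (2, 1, 0), (6, 3, 2)]


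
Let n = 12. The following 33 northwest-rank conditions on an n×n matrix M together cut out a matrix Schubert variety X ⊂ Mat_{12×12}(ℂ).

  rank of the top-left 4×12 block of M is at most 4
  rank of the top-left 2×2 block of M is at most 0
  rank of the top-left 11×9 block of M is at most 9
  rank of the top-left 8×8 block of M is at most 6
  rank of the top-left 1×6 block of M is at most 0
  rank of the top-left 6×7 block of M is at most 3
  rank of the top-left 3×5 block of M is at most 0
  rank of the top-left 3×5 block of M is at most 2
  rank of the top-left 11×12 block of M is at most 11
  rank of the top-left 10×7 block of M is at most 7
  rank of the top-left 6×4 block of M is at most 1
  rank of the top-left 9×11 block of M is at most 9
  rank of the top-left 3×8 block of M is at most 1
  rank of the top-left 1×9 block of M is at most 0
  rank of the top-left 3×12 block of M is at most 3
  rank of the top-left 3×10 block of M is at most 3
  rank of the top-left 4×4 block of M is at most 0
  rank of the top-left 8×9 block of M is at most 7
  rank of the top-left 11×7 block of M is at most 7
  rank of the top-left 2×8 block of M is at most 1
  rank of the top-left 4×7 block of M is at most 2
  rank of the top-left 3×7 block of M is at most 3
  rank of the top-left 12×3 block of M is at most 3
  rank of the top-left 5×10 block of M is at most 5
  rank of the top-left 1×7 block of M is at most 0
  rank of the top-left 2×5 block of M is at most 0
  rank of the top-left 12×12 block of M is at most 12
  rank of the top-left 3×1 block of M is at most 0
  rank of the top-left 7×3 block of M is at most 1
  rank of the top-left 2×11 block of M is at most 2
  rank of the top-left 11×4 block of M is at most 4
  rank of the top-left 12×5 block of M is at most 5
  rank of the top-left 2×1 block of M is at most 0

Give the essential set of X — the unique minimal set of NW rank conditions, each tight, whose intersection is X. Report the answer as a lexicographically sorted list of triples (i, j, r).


Reconstructing r_w from the 33 given conditions:

  0  0  0  0  0  0  0  0  0  1  1  1
  0  0  0  0  0  1  1  1  1  2  2  2
  0  0  0  0  0  1  1  1  2  3  3  3
  0  0  0  0  1  2  2  2  3  4  4  4
  1  1  1  1  2  3  3  3  4  5  5  5
  1  1  1  1  2  3  3  4  5  6  6  6
  1  1  1  2  3  4  4  5  6  7  7  7
  1  2  2  3  4  5  5  6  7  8  8  8
  1  2  3  4  5  6  6  7  8  9  9  9
  1  2  3  4  5  6  7  8  9  10  10  10
  1  2  3  4  5  6  7  8  9  10  11  11
  1  2  3  4  5  6  7  8  9  10  11  12

hence w(1..12) = (10, 6, 9, 5, 1, 8, 4, 2, 3, 7, 11, 12).

7 SE-corners of the 31-cell Rothe diagram give Ess(w):

[(1, 9, 0), (3, 5, 0), (3, 8, 1), (4, 4, 0), (6, 4, 1), (6, 7, 3), (7, 3, 1)]


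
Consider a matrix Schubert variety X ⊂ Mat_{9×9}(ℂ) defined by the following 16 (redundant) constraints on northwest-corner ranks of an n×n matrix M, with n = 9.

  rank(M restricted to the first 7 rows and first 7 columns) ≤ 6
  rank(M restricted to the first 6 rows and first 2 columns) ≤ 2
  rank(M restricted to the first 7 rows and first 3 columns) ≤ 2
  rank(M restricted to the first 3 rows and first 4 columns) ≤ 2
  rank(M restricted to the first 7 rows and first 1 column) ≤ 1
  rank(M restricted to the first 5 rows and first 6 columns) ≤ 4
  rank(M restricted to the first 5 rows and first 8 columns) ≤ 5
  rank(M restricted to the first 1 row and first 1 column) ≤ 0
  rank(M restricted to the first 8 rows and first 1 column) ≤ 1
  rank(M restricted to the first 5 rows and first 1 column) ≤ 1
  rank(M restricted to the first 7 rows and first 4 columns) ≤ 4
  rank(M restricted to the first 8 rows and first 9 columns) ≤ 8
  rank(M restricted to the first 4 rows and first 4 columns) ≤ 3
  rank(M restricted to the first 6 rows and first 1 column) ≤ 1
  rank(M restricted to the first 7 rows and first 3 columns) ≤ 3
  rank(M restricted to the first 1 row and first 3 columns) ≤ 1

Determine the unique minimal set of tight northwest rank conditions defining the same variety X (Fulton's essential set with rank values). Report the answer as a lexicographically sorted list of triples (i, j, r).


Reconstructing r_w from the 16 given conditions:

  0  1  1  1  1  1  1  1  1
  1  2  2  2  2  2  2  2  2
  1  2  2  2  3  3  3  3  3
  1  2  2  3  4  4  4  4  4
  1  2  2  3  4  4  5  5  5
  1  2  2  3  4  5  6  6  6
  1  2  2  3  4  5  6  7  7
  1  2  3  4  5  6  7  8  8
  1  2  3  4  5  6  7  8  9

so w = (2, 1, 5, 4, 7, 6, 8, 3, 9).

4 SE-corners of the 8-cell Rothe diagram give Ess(w):

[(1, 1, 0), (3, 4, 2), (5, 6, 4), (7, 3, 2)]


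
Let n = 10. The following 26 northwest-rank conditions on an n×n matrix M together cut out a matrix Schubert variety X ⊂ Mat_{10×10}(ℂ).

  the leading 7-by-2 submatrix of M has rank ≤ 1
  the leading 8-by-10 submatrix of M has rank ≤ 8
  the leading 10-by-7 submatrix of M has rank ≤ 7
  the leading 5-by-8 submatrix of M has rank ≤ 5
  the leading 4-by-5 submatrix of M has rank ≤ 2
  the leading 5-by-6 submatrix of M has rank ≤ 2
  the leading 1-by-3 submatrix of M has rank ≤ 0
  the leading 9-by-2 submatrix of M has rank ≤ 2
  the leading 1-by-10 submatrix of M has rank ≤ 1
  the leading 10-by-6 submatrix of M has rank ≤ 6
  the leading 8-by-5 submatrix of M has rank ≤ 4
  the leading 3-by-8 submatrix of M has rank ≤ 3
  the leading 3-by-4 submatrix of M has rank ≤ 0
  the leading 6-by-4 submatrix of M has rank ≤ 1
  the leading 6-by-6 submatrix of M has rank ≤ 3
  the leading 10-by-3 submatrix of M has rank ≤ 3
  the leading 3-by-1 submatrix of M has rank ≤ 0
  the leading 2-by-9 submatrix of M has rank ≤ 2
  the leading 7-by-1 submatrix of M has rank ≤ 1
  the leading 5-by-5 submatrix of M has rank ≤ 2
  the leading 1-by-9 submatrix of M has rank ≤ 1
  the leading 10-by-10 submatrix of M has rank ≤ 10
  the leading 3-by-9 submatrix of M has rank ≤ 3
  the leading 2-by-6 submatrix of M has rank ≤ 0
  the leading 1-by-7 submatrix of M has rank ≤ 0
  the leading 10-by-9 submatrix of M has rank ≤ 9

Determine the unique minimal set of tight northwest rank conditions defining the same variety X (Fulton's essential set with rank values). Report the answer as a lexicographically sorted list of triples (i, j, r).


The tightest implied rank at each (i,j), from the 26 conditions:

  i=1: 0 0 0 0 0 0 0 1 1 1
  i=2: 0 0 0 0 0 0 1 2 2 2
  i=3: 0 0 0 0 1 1 2 3 3 3
  i=4: 1 1 1 1 2 2 3 4 4 4
  i=5: 1 1 1 1 2 2 3 4 5 5
  i=6: 1 1 1 1 2 3 4 5 6 6
  i=7: 1 1 2 2 3 4 5 6 7 7
  i=8: 1 2 3 3 4 5 6 7 8 8
  i=9: 1 2 3 4 5 6 7 8 9 9
  i=10: 1 2 3 4 5 6 7 8 9 10

reading off 1-entries of Δ²R: w = (8, 7, 5, 1, 9, 6, 3, 2, 4, 10).

D(w) has 25 cells with 6 SE-corners; essential set:

[(1, 7, 0), (2, 6, 0), (3, 4, 0), (5, 6, 2), (6, 4, 1), (7, 2, 1)]


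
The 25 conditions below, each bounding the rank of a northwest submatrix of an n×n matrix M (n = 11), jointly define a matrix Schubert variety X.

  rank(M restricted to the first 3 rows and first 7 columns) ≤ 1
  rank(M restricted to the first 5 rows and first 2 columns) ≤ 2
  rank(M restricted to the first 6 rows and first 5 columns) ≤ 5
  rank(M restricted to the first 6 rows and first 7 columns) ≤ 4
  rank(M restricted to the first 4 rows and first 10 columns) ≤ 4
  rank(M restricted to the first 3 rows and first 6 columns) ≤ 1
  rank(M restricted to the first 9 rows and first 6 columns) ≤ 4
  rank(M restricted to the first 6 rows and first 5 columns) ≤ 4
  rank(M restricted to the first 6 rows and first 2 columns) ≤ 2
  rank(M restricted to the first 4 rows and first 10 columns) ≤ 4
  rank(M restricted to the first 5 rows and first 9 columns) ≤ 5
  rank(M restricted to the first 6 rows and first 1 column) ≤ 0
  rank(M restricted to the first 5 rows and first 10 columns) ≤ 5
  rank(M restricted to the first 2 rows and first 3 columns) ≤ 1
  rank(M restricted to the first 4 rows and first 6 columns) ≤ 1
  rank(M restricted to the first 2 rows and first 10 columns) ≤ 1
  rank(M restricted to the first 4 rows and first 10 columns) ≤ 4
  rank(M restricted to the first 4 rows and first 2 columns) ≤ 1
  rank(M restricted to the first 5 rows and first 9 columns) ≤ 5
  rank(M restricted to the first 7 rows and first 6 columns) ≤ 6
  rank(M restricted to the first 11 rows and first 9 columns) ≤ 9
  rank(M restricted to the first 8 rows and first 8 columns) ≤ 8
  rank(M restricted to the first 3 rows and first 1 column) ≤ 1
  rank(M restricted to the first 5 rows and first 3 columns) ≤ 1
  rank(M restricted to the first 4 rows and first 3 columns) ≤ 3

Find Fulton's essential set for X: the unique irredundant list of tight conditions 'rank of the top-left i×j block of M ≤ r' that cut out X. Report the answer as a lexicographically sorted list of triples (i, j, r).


Reconstructing r_w from the 25 given conditions:

  R[1]: 0, 1, 1, 1, 1, 1, 1, 1, 1, 1, 1
  R[2]: 0, 1, 1, 1, 1, 1, 1, 1, 1, 1, 2
  R[3]: 0, 1, 1, 1, 1, 1, 1, 2, 2, 2, 3
  R[4]: 0, 1, 1, 1, 1, 1, 2, 3, 3, 3, 4
  R[5]: 0, 1, 1, 2, 2, 2, 3, 4, 4, 4, 5
  R[6]: 0, 1, 2, 3, 3, 3, 4, 5, 5, 5, 6
  R[7]: 1, 2, 3, 4, 4, 4, 5, 6, 6, 6, 7
  R[8]: 1, 2, 3, 4, 4, 4, 5, 6, 7, 7, 8
  R[9]: 1, 2, 3, 4, 4, 4, 5, 6, 7, 8, 9
  R[10]: 1, 2, 3, 4, 5, 5, 6, 7, 8, 9, 10
  R[11]: 1, 2, 3, 4, 5, 6, 7, 8, 9, 10, 11

hence w(1..11) = (2, 11, 8, 7, 4, 3, 1, 9, 10, 5, 6).

|D(w)|=28, |Ess(w)|=6:

[(2, 10, 1), (3, 7, 1), (4, 6, 1), (5, 3, 1), (6, 1, 0), (9, 6, 4)]


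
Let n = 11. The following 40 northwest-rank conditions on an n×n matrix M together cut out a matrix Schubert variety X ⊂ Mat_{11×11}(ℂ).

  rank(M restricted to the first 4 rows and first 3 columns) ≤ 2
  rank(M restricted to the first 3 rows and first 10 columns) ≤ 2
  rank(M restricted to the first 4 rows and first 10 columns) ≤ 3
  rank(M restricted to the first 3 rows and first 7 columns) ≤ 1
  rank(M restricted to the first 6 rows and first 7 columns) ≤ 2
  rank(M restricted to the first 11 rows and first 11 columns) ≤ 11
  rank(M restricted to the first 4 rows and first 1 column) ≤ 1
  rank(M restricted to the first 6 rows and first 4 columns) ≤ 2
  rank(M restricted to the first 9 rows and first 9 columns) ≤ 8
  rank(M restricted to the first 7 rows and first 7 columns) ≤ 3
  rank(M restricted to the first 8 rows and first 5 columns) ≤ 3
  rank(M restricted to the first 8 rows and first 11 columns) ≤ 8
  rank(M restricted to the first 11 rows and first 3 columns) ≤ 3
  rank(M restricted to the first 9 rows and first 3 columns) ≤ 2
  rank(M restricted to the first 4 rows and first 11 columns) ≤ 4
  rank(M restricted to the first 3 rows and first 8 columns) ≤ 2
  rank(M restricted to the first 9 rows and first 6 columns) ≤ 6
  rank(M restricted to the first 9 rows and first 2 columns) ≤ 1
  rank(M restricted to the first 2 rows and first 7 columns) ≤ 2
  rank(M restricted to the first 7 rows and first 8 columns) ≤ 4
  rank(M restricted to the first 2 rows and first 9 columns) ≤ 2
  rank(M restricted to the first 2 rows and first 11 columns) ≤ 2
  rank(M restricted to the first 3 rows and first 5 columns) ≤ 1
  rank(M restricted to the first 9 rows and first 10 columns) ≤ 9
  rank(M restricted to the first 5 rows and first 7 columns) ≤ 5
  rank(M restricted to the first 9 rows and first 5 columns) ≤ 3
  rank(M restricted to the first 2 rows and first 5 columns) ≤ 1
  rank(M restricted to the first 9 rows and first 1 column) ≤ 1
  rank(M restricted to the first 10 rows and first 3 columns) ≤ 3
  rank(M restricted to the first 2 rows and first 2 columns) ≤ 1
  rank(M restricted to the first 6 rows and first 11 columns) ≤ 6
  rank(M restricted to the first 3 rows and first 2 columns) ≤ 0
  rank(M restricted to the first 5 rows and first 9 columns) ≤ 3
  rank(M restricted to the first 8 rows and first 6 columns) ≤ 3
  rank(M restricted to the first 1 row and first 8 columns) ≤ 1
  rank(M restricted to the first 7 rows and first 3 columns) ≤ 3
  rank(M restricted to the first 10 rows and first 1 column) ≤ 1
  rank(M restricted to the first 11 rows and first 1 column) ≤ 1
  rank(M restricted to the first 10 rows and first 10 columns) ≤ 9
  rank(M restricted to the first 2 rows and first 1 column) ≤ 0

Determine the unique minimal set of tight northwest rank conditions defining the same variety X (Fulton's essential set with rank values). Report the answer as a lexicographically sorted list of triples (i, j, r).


The tightest implied rank at each (i,j), from the 40 conditions:

  row 1: 0  0  1  1  1  1  1  1  1  1  1
  row 2: 0  0  1  1  1  1  1  2  2  2  2
  row 3: 0  0  1  1  1  1  1  2  2  2  3
  row 4: 1  1  2  2  2  2  2  3  3  3  4
  row 5: 1  1  2  2  2  2  2  3  3  4  5
  row 6: 1  1  2  2  2  2  2  3  4  5  6
  row 7: 1  1  2  3  3  3  3  4  5  6  7
  row 8: 1  1  2  3  3  3  4  5  6  7  8
  row 9: 1  1  2  3  3  4  5  6  7  8  9
  row 10: 1  2  3  4  4  5  6  7  8  9  10
  row 11: 1  2  3  4  5  6  7  8  9  10  11

hence w(1..11) = (3, 8, 11, 1, 10, 9, 4, 7, 6, 2, 5).

Fulton essential set (8 of the 33 Rothe cells):

[(3, 2, 0), (3, 7, 1), (3, 10, 2), (5, 9, 3), (6, 7, 2), (8, 6, 3), (9, 2, 1), (9, 5, 3)]


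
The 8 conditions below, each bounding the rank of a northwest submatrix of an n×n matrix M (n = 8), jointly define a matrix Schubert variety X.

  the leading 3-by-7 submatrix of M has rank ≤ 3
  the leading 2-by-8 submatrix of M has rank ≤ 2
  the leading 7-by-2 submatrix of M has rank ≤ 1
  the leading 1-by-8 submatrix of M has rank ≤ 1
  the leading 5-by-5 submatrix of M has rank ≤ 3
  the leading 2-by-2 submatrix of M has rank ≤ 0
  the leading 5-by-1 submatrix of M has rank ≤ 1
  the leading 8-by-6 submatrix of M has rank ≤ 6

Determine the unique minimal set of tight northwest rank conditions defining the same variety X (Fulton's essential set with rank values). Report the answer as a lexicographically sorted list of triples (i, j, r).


The tightest implied rank at each (i,j), from the 8 conditions:

  R[1]: 0  0  1  1  1  1  1  1
  R[2]: 0  0  1  2  2  2  2  2
  R[3]: 1  1  2  3  3  3  3  3
  R[4]: 1  1  2  3  3  4  4  4
  R[5]: 1  1  2  3  3  4  5  5
  R[6]: 1  1  2  3  4  5  6  6
  R[7]: 1  1  2  3  4  5  6  7
  R[8]: 1  2  3  4  5  6  7  8

hence w(1..8) = (3, 4, 1, 6, 7, 5, 8, 2).

|D(w)|=10, |Ess(w)|=3:

[(2, 2, 0), (5, 5, 3), (7, 2, 1)]


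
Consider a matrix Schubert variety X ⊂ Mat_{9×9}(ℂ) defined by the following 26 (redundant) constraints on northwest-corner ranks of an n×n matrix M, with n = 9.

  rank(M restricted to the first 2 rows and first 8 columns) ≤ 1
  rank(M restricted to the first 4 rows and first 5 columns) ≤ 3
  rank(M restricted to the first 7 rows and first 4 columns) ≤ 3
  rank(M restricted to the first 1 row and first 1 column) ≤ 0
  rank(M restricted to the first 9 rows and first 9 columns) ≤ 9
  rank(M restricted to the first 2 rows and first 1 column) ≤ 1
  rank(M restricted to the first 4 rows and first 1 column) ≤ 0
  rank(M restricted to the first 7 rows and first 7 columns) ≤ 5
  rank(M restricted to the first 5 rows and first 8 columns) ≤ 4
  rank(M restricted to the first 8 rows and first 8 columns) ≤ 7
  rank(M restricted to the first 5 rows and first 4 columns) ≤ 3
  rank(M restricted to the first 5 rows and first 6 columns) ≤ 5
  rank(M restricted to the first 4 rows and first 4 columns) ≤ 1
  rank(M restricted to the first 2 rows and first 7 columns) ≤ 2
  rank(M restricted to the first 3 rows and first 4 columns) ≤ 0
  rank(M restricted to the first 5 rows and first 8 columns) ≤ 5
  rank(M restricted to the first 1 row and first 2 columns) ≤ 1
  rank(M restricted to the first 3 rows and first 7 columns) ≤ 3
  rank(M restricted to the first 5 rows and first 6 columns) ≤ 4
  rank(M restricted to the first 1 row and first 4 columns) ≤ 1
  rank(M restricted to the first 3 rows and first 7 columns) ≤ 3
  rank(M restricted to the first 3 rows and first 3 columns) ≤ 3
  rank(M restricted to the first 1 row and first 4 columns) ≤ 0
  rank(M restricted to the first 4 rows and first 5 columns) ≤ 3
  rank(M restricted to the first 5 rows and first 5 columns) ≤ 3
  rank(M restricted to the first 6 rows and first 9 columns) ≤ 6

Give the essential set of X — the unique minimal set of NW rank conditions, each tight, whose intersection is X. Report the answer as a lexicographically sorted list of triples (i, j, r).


Rank table r_w(9×9) implied by the 26 constraints:

  R[1]: 0  0  0  0  1  1  1  1  1
  R[2]: 0  0  0  0  1  1  1  1  2
  R[3]: 0  0  0  0  1  2  2  2  3
  R[4]: 0  1  1  1  2  3  3  3  4
  R[5]: 1  2  2  2  3  4  4  4  5
  R[6]: 1  2  3  3  4  5  5  5  6
  R[7]: 1  2  3  3  4  5  5  6  7
  R[8]: 1  2  3  4  5  6  6  7  8
  R[9]: 1  2  3  4  5  6  7  8  9

reading off 1-entries of Δ²R: w = (5, 9, 6, 2, 1, 3, 8, 4, 7).

Fulton essential set (5 of the 18 Rothe cells):

[(2, 8, 1), (3, 4, 0), (4, 1, 0), (7, 4, 3), (7, 7, 5)]


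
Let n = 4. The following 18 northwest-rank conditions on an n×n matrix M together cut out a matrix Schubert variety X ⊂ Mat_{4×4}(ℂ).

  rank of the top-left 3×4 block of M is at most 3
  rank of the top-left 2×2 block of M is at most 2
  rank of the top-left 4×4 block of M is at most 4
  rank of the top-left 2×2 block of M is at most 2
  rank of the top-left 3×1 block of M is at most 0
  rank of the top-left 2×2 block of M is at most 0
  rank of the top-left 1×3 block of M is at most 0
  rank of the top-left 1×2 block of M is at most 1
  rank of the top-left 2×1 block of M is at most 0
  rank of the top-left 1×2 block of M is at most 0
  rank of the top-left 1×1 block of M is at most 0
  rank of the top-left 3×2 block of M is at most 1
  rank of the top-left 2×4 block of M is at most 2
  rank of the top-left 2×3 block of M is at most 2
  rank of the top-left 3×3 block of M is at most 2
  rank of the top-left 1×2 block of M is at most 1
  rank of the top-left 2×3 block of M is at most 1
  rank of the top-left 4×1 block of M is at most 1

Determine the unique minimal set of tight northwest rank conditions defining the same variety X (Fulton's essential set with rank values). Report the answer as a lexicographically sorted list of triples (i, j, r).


The tightest implied rank at each (i,j), from the 18 conditions:

  i=1: 0 0 0 1
  i=2: 0 0 1 2
  i=3: 0 1 2 3
  i=4: 1 2 3 4

reading off 1-entries of Δ²R: w = (4, 3, 2, 1).

ℓ(w)=6; the 3 essential cells (i,j,r):

[(1, 3, 0), (2, 2, 0), (3, 1, 0)]


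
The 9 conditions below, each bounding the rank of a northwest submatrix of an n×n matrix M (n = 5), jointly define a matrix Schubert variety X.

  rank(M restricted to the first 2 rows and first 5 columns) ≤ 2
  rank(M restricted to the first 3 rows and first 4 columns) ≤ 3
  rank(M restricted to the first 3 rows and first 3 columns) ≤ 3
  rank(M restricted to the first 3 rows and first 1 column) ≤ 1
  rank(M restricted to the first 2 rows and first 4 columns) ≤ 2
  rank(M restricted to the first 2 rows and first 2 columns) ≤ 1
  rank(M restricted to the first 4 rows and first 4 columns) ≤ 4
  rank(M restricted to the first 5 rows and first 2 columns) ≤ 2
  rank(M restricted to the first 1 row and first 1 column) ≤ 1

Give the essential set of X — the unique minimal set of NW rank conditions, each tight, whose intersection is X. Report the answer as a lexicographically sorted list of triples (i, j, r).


Computing R[i][j] = min implied NW-rank bound (n=5, 9 conditions):

  i=1: 1 | 1 | 1 | 1 | 1
  i=2: 1 | 1 | 2 | 2 | 2
  i=3: 1 | 2 | 3 | 3 | 3
  i=4: 1 | 2 | 3 | 4 | 4
  i=5: 1 | 2 | 3 | 4 | 5

giving w = (1, 3, 2, 4, 5) via Δ²R.

ℓ(w)=1; the 1 essential cell (i,j,r):

[(2, 2, 1)]


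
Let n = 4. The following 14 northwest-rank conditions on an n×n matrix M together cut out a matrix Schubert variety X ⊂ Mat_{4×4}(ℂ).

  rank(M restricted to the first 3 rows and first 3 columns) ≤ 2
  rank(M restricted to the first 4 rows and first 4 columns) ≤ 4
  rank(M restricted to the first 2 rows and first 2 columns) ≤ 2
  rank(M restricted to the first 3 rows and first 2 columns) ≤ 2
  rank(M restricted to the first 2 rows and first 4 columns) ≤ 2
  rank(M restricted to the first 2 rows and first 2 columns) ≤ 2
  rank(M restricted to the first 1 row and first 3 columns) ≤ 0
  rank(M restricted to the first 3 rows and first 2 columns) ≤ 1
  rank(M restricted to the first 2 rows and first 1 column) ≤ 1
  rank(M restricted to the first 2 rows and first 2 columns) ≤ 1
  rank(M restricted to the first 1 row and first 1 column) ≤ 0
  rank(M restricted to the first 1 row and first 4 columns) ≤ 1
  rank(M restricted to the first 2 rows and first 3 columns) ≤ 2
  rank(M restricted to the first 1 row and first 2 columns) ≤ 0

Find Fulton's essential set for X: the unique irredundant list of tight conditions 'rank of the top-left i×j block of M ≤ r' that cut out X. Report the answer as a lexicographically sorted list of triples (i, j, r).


Rank table r_w(4×4) implied by the 14 constraints:

  R[1]: 0 | 0 | 0 | 1
  R[2]: 1 | 1 | 1 | 2
  R[3]: 1 | 1 | 2 | 3
  R[4]: 1 | 2 | 3 | 4

second differences of R give the permutation w = (4, 1, 3, 2).

2 SE-corners of the 4-cell Rothe diagram give Ess(w):

[(1, 3, 0), (3, 2, 1)]


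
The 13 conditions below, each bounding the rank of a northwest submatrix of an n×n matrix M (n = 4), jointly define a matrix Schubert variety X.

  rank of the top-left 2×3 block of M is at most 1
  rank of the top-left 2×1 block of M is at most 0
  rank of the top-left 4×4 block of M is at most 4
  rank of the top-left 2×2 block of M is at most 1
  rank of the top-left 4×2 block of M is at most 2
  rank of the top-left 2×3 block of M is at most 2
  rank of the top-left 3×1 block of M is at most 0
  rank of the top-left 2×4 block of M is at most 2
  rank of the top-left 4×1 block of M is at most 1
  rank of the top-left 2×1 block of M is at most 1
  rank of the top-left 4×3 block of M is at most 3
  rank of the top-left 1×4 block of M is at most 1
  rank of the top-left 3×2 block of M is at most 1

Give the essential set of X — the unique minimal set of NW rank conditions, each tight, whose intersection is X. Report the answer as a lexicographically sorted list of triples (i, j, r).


Rank table r_w(4×4) implied by the 13 constraints:

  0 1 1 1
  0 1 1 2
  0 1 2 3
  1 2 3 4

giving w = (2, 4, 3, 1) via Δ²R.

Rothe diagram D(w) (4 cells), 2 SE-corners (essential conditions):

[(2, 3, 1), (3, 1, 0)]


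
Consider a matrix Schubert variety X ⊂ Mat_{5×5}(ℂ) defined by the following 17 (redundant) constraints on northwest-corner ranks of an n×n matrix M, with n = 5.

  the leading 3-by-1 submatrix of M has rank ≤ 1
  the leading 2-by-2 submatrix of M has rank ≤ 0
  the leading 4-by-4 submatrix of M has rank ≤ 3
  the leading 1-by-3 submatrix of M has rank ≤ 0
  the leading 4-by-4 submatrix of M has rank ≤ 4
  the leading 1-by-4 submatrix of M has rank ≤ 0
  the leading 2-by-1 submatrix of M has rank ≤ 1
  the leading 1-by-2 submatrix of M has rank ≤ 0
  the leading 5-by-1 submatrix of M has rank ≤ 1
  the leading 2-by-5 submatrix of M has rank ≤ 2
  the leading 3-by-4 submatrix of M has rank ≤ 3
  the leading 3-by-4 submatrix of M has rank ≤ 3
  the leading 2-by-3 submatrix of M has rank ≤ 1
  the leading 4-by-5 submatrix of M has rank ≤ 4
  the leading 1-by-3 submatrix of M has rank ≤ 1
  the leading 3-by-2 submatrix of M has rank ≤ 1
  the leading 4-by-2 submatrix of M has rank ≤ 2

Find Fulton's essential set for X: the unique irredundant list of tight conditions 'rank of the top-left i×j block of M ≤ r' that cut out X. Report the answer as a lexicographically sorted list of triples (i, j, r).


Reconstructing r_w from the 17 given conditions:

  0, 0, 0, 0, 1
  0, 0, 1, 1, 2
  1, 1, 2, 2, 3
  1, 2, 3, 3, 4
  1, 2, 3, 4, 5

so w = (5, 3, 1, 2, 4).

|D(w)|=6, |Ess(w)|=2:

[(1, 4, 0), (2, 2, 0)]


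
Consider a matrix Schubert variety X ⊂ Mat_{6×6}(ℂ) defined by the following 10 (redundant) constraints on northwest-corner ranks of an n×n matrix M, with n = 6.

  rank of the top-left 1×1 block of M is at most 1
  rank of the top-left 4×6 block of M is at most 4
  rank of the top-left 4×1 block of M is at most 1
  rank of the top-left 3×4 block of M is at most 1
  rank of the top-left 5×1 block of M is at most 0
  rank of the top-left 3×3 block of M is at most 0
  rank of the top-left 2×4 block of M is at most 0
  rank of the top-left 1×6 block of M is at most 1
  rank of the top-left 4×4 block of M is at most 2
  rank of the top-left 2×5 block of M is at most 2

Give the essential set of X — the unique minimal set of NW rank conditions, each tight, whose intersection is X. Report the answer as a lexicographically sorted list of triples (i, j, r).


Reconstructing r_w from the 10 given conditions:

  0, 0, 0, 0, 1, 1
  0, 0, 0, 0, 1, 2
  0, 0, 0, 1, 2, 3
  0, 1, 1, 2, 3, 4
  0, 1, 2, 3, 4, 5
  1, 2, 3, 4, 5, 6

so w = (5, 6, 4, 2, 3, 1).

|D(w)|=13, |Ess(w)|=3:

[(2, 4, 0), (3, 3, 0), (5, 1, 0)]


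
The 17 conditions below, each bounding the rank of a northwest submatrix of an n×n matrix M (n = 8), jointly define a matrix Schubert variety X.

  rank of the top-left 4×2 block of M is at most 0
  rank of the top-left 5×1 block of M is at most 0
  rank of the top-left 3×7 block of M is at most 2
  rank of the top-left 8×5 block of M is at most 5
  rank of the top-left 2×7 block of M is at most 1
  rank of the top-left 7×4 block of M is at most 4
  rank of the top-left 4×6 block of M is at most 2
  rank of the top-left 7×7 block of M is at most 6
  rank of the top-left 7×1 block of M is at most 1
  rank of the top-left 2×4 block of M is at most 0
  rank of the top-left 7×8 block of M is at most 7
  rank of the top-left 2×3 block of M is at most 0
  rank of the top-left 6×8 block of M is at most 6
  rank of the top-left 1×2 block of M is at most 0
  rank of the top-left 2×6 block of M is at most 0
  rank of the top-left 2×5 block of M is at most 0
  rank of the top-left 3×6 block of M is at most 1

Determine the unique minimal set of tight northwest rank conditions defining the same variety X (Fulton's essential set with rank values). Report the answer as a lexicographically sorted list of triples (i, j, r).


Propagating the 17 rank bounds to every northwest block:

  i=1: 0  0  0  0  0  0  1  1
  i=2: 0  0  0  0  0  0  1  2
  i=3: 0  0  1  1  1  1  2  3
  i=4: 0  0  1  2  2  2  3  4
  i=5: 0  1  2  3  3  3  4  5
  i=6: 1  2  3  4  4  4  5  6
  i=7: 1  2  3  4  5  5  6  7
  i=8: 1  2  3  4  5  6  7  8

second differences of R give the permutation w = (7, 8, 3, 4, 2, 1, 5, 6).

Rothe diagram D(w) (17 cells), 3 SE-corners (essential conditions):

[(2, 6, 0), (4, 2, 0), (5, 1, 0)]


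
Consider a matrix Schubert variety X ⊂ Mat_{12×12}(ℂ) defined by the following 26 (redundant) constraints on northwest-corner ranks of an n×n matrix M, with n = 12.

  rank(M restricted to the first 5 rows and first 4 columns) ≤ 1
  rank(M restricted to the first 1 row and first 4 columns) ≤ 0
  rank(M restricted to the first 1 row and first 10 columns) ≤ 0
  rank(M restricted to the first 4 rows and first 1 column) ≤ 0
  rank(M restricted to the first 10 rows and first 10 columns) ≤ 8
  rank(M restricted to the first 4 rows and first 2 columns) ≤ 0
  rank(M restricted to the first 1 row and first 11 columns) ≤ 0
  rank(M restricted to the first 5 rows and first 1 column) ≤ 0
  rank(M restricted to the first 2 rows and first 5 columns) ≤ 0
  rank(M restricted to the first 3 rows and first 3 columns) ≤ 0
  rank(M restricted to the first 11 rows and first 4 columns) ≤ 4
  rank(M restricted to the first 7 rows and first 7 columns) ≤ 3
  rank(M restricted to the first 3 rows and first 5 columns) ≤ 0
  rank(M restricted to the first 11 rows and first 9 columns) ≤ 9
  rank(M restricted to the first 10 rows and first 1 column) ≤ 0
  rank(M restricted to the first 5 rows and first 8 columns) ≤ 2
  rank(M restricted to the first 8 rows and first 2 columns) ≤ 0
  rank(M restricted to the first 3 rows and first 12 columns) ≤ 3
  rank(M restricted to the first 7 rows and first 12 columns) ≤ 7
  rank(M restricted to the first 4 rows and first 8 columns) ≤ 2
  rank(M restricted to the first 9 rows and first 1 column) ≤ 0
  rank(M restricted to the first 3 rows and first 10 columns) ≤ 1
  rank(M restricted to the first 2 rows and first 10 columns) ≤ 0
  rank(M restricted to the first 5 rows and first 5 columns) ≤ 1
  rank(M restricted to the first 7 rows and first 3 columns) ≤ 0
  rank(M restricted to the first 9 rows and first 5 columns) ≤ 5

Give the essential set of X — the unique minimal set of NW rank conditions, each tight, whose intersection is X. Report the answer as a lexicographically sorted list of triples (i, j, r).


Recovering R(i,j) via the rank-extension bound from the 26 conditions:

  0, 0, 0, 0, 0, 0, 0, 0, 0, 0, 0, 1
  0, 0, 0, 0, 0, 0, 0, 0, 0, 0, 1, 2
  0, 0, 0, 0, 0, 1, 1, 1, 1, 1, 2, 3
  0, 0, 0, 1, 1, 2, 2, 2, 2, 2, 3, 4
  0, 0, 0, 1, 1, 2, 2, 2, 3, 3, 4, 5
  0, 0, 0, 1, 2, 3, 3, 3, 4, 4, 5, 6
  0, 0, 0, 1, 2, 3, 3, 4, 5, 5, 6, 7
  0, 0, 1, 2, 3, 4, 4, 5, 6, 6, 7, 8
  0, 1, 2, 3, 4, 5, 5, 6, 7, 7, 8, 9
  0, 1, 2, 3, 4, 5, 6, 7, 8, 8, 9, 10
  1, 2, 3, 4, 5, 6, 7, 8, 9, 9, 10, 11
  1, 2, 3, 4, 5, 6, 7, 8, 9, 10, 11, 12

giving w = (12, 11, 6, 4, 9, 5, 8, 3, 2, 7, 1, 10) via Δ²R.

Fulton essential set (9 of the 46 Rothe cells):

[(1, 11, 0), (2, 10, 0), (3, 5, 0), (5, 5, 1), (5, 8, 2), (7, 3, 0), (7, 7, 3), (8, 2, 0), (10, 1, 0)]


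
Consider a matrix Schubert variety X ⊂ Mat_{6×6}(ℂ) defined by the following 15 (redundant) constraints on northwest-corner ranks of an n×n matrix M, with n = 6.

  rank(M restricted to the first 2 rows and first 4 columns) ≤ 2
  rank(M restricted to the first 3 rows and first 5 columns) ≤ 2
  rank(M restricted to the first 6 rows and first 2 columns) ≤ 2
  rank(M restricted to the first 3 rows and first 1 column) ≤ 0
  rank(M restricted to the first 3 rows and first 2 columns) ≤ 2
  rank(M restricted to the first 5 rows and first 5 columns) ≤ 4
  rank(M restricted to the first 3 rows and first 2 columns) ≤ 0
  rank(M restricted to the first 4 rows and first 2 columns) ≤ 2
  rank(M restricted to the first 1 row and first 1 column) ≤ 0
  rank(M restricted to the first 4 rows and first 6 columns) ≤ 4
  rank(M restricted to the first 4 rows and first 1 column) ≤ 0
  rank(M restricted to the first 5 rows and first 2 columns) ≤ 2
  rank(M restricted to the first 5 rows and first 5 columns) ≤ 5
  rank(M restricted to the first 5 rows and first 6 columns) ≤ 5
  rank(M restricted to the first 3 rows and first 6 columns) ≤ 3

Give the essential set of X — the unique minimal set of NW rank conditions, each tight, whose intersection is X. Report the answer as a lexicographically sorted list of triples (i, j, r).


Rank table r_w(6×6) implied by the 15 constraints:

  R[1]: 0 | 0 | 1 | 1 | 1 | 1
  R[2]: 0 | 0 | 1 | 2 | 2 | 2
  R[3]: 0 | 0 | 1 | 2 | 2 | 3
  R[4]: 0 | 1 | 2 | 3 | 3 | 4
  R[5]: 1 | 2 | 3 | 4 | 4 | 5
  R[6]: 1 | 2 | 3 | 4 | 5 | 6

reading off 1-entries of Δ²R: w = (3, 4, 6, 2, 1, 5).

Rothe diagram D(w) (8 cells), 3 SE-corners (essential conditions):

[(3, 2, 0), (3, 5, 2), (4, 1, 0)]


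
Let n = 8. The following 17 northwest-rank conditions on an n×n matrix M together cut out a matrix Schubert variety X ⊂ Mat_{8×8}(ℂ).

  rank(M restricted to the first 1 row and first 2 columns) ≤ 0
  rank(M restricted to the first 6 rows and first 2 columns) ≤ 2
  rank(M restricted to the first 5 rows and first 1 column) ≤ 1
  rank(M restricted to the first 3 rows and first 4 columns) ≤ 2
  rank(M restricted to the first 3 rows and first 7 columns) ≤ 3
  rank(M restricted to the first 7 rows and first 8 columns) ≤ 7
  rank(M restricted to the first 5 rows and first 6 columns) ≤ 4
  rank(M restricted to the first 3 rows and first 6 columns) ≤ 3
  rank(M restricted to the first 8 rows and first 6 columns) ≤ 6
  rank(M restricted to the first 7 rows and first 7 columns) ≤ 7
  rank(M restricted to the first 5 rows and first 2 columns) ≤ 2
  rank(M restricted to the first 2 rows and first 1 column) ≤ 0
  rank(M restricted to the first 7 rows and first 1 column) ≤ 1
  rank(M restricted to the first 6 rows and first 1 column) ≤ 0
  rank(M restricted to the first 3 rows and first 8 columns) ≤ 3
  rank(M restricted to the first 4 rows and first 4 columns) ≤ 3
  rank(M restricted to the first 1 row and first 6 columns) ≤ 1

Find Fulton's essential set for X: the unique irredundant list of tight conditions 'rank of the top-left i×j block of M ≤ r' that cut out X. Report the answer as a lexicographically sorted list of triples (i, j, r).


The tightest implied rank at each (i,j), from the 17 conditions:

  0 | 0 | 1 | 1 | 1 | 1 | 1 | 1
  0 | 1 | 2 | 2 | 2 | 2 | 2 | 2
  0 | 1 | 2 | 2 | 3 | 3 | 3 | 3
  0 | 1 | 2 | 3 | 4 | 4 | 4 | 4
  0 | 1 | 2 | 3 | 4 | 4 | 5 | 5
  0 | 1 | 2 | 3 | 4 | 5 | 6 | 6
  1 | 2 | 3 | 4 | 5 | 6 | 7 | 7
  1 | 2 | 3 | 4 | 5 | 6 | 7 | 8

the unique w with this rank table is (3, 2, 5, 4, 7, 6, 1, 8).

|D(w)|=9, |Ess(w)|=4:

[(1, 2, 0), (3, 4, 2), (5, 6, 4), (6, 1, 0)]


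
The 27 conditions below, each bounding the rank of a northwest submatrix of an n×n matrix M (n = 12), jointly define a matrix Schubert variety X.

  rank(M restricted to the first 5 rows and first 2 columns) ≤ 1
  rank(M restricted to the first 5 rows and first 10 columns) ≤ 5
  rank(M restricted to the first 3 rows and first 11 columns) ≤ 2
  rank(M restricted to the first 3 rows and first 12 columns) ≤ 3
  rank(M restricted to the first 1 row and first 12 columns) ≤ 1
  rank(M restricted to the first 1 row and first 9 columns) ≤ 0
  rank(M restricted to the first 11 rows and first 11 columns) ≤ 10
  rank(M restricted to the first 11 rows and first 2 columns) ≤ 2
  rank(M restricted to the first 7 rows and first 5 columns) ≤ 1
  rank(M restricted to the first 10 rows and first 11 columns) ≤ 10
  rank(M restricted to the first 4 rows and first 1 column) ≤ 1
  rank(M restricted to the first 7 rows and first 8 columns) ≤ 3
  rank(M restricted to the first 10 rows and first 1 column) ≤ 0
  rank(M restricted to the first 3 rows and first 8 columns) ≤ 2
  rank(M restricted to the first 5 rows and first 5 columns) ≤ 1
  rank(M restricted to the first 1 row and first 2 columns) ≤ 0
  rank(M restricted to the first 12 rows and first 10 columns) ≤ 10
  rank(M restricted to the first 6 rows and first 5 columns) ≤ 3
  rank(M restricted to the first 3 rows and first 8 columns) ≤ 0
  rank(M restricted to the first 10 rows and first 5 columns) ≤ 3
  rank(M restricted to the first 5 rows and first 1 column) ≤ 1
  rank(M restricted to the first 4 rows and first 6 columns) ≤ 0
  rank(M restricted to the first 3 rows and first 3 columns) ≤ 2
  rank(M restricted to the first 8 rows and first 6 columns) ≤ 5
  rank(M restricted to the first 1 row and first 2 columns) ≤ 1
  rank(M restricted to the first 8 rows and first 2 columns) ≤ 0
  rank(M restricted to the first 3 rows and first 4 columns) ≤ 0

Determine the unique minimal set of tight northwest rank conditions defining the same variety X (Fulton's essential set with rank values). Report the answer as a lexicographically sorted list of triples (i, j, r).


Propagating the 27 rank bounds to every northwest block:

  R[1]: 0 0 0 0 0 0 0 0 0 1 1 1
  R[2]: 0 0 0 0 0 0 0 0 1 2 2 2
  R[3]: 0 0 0 0 0 0 0 0 1 2 2 3
  R[4]: 0 0 0 0 0 0 1 1 2 3 3 4
  R[5]: 0 0 1 1 1 1 2 2 3 4 4 5
  R[6]: 0 0 1 1 1 2 3 3 4 5 5 6
  R[7]: 0 0 1 1 1 2 3 3 4 5 6 7
  R[8]: 0 0 1 2 2 3 4 4 5 6 7 8
  R[9]: 0 1 2 3 3 4 5 5 6 7 8 9
  R[10]: 0 1 2 3 3 4 5 6 7 8 9 10
  R[11]: 1 2 3 4 4 5 6 7 8 9 10 11
  R[12]: 1 2 3 4 5 6 7 8 9 10 11 12

hence w(1..12) = (10, 9, 12, 7, 3, 6, 11, 4, 2, 8, 1, 5).

D(w) has 48 cells with 9 SE-corners; essential set:

[(1, 9, 0), (3, 8, 0), (3, 11, 2), (4, 6, 0), (7, 5, 1), (7, 8, 3), (8, 2, 0), (10, 1, 0), (10, 5, 3)]
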